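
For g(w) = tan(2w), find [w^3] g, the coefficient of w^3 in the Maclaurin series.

g(0) = 0
g′(0) = 2
g′′(0) = 0
g′′′(0) = 16
Dividing each by k! gives the coefficients c_0, ..., c_3.

8/3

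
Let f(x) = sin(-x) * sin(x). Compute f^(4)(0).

8

Multiply the two series term by term and collect like powers.
From the series, [x^4] f = 1/3; multiply by 4! = 24 to get 8.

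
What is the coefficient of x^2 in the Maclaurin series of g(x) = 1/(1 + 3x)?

Apply the Taylor formula c_k = f^(k)(a)/k!.

9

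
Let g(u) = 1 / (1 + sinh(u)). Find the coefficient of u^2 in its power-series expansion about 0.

Expand as Σ (-1)^k u^k with u equal to the inner function's series.
g(0) = 1
g′(0) = -1
g′′(0) = 2
Then c_k = g^(k)(0)/k! gives each Taylor coefficient.

1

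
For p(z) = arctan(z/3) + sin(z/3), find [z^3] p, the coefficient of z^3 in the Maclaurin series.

Combine the two series term by term.
[z^0] = 0;  [z^1] = 2/3;  [z^2] = 0;  [z^3] = -1/54.
So c_3 = p′′′(0)/3! = -1/54.

-1/54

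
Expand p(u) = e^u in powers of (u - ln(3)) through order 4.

(u - ln(3))^4/8 + (u - ln(3))^3/2 + 3*(u - ln(3))^2/2 + 3*(u - ln(3)) + 3

Apply the Taylor formula c_k = f^(k)(a)/k!.
p(ln(3)) = 3
p′(ln(3)) = 3
p′′(ln(3)) = 3
p′′′(ln(3)) = 3
p^(4)(ln(3)) = 3
The Taylor polynomial is Σ p^(k)(ln(3))/k! · (u - ln(3))^k.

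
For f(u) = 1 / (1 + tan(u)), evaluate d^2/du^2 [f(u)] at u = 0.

2

Expand as Σ (-1)^k u^k with u equal to the inner function's series.
The coefficient of u^2 in the expansion is 1, so f′′(0) = 2! * (1) = 2.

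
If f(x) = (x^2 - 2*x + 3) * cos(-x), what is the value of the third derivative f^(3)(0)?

Multiply each power in the prefactor through the base expansion.
The coefficient of x^3 in the expansion is 1, so f′′′(0) = 3! * (1) = 6.

6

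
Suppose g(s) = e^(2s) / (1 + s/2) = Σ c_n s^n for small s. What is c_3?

17/24

Expand each factor separately, then convolve coefficients.
g(0) = 1
g′(0) = 3/2
g′′(0) = 5/2
g′′′(0) = 17/4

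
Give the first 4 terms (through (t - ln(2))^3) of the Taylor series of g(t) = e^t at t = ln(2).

Differentiate repeatedly and evaluate at the center.
g(ln(2)) = 2
g′(ln(2)) = 2
g′′(ln(2)) = 2
g′′′(ln(2)) = 2
Then c_k = g^(k)(ln(2))/k! gives each Taylor coefficient.

(t - ln(2))^3/3 + (t - ln(2))^2 + 2*(t - ln(2)) + 2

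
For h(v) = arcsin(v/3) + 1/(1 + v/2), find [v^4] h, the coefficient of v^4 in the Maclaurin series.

1/16

Combine the two series term by term.
h(0) = 1
h′(0) = -1/6
h′′(0) = 1/2
h′′′(0) = -77/108
h^(4)(0) = 3/2
So c_4 = h^(4)(0)/4! = 1/16.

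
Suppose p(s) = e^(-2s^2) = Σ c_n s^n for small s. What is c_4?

[s^0] = 1;  [s^1] = 0;  [s^2] = -2;  [s^3] = 0;  [s^4] = 2.
So c_4 = p^(4)(0)/4! = 2.

2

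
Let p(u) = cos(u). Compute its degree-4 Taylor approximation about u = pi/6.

sqrt(3)*(u - pi/6)^4/48 + (u - pi/6)^3/12 - sqrt(3)*(u - pi/6)^2/4 - (u - pi/6)/2 + sqrt(3)/2

p(pi/6) = sqrt(3)/2
p′(pi/6) = -1/2
p′′(pi/6) = -sqrt(3)/2
p′′′(pi/6) = 1/2
p^(4)(pi/6) = sqrt(3)/2
The Taylor polynomial is Σ p^(k)(pi/6)/k! · (u - pi/6)^k.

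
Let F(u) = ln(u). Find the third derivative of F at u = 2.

From the series, [(u - 2)^3] F = 1/24; multiply by 3! = 6 to get 1/4.

1/4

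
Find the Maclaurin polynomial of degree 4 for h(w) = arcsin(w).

Apply the Taylor formula c_k = f^(k)(a)/k!.

w^3/6 + w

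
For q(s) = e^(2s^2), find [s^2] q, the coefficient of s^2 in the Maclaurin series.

2

Compute the successive derivatives at the expansion point and divide by k!.
q(0) = 1
q′(0) = 0
q′′(0) = 4
So c_2 = q′′(0)/2! = 2.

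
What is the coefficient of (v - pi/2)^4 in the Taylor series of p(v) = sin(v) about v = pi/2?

Differentiate repeatedly and evaluate at the center.
[(v - pi/2)^0] = 1;  [(v - pi/2)^1] = 0;  [(v - pi/2)^2] = -1/2;  [(v - pi/2)^3] = 0;  [(v - pi/2)^4] = 1/24.
So c_4 = p^(4)(pi/2)/4! = 1/24.

1/24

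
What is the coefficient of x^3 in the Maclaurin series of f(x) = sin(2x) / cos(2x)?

Invert the denominator's series and multiply.
f(0) = 0
f′(0) = 2
f′′(0) = 0
f′′′(0) = 16
So c_3 = f′′′(0)/3! = 8/3.

8/3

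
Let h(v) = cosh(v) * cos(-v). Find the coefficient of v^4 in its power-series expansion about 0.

-1/6

Take the Cauchy product of the two expansions.
[v^0] = 1;  [v^1] = 0;  [v^2] = 0;  [v^3] = 0;  [v^4] = -1/6.
So c_4 = h^(4)(0)/4! = -1/6.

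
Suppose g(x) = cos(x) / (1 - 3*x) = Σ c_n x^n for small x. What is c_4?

Multiply the numerator's expansion by the denominator's geometric series.

1837/24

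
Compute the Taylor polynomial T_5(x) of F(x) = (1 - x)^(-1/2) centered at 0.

63*x^5/256 + 35*x^4/128 + 5*x^3/16 + 3*x^2/8 + x/2 + 1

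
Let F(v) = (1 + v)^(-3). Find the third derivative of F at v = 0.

Differentiate repeatedly and evaluate at the center.
The coefficient of v^3 in the expansion is -10, so F′′′(0) = 3! * (-10) = -60.

-60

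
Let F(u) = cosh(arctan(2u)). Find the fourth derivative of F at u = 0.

Substitute the inner expansion into the outer series and collect powers.
The coefficient of u^4 in the expansion is -14/3, so F^(4)(0) = 4! * (-14/3) = -112.

-112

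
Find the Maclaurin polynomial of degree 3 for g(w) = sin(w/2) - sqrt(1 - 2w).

23*w^3/48 + w^2/2 + 3*w/2 - 1

Add the two expansions coefficient-wise.
g(0) = -1
g′(0) = 3/2
g′′(0) = 1
g′′′(0) = 23/8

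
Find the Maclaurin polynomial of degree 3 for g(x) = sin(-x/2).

x^3/48 - x/2

g(0) = 0
g′(0) = -1/2
g′′(0) = 0
g′′′(0) = 1/8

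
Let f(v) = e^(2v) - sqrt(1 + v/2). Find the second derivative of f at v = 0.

Combine the two series term by term.
From the series, [v^2] f = 65/32; multiply by 2! = 2 to get 65/16.

65/16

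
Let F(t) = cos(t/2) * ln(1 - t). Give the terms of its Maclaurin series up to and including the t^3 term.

-5*t^3/24 - t^2/2 - t

Write out both Maclaurin series and multiply, keeping only the needed powers.
F(0) = 0
F′(0) = -1
F′′(0) = -1
F′′′(0) = -5/4
The Taylor polynomial is Σ F^(k)(0)/k! · t^k.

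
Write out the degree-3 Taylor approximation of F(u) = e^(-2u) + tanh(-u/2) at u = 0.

-31*u^3/24 + 2*u^2 - 5*u/2 + 1

Combine the two series term by term.
F(0) = 1
F′(0) = -5/2
F′′(0) = 4
F′′′(0) = -31/4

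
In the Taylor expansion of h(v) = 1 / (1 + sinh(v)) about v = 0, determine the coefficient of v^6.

77/45

Use the geometric series for the reciprocal, then substitute.
[v^0] = 1;  [v^1] = -1;  [v^2] = 1;  [v^3] = -7/6;  [v^4] = 4/3;  [v^5] = -181/120;  [v^6] = 77/45.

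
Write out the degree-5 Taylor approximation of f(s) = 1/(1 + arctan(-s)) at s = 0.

s^5/5 + s^4/3 + 2*s^3/3 + s^2 + s + 1

Let u equal the inner series; expand the outer function in u and truncate.
f(0) = 1
f′(0) = 1
f′′(0) = 2
f′′′(0) = 4
f^(4)(0) = 8
f^(5)(0) = 24
The Taylor polynomial is Σ f^(k)(0)/k! · s^k.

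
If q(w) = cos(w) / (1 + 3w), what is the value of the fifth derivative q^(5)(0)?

-27555

Expand each factor separately, then convolve coefficients.
The coefficient of w^5 in the expansion is -1837/8, so q^(5)(0) = 5! * (-1837/8) = -27555.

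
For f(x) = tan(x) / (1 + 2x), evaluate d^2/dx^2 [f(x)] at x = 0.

-4

Multiply the two series term by term and collect like powers.
From the series, [x^2] f = -2; multiply by 2! = 2 to get -4.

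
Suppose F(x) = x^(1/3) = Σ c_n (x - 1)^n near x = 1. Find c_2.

-1/9

c_2 = F′′(1)/2! = -1/9.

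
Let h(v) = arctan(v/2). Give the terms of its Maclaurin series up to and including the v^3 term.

h(0) = 0
h′(0) = 1/2
h′′(0) = 0
h′′′(0) = -1/4
Dividing each by k! gives the coefficients c_0, ..., c_3.

-v^3/24 + v/2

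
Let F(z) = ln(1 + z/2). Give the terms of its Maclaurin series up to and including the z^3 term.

z^3/24 - z^2/8 + z/2

F(0) = 0
F′(0) = 1/2
F′′(0) = -1/4
F′′′(0) = 1/4
Dividing each by k! gives the coefficients c_0, ..., c_3.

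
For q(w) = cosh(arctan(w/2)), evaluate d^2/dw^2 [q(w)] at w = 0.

Compose series: expand the inner function first, then feed it into the outer expansion.
From the series, [w^2] q = 1/8; multiply by 2! = 2 to get 1/4.

1/4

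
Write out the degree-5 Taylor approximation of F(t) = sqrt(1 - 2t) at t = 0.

-7*t^5/8 - 5*t^4/8 - t^3/2 - t^2/2 - t + 1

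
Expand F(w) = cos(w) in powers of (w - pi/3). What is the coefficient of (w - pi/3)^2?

Apply the Taylor formula c_k = f^(k)(a)/k!.
F(pi/3) = 1/2
F′(pi/3) = -sqrt(3)/2
F′′(pi/3) = -1/2
So c_2 = F′′(pi/3)/2! = -1/4.

-1/4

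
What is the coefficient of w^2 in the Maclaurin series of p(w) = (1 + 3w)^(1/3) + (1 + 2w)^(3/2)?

1/2

Add the two expansions coefficient-wise.
p(0) = 2
p′(0) = 4
p′′(0) = 1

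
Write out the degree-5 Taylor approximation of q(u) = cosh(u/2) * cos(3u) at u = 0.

Write out both Maclaurin series and multiply, keeping only the needed powers.
q(0) = 1
q′(0) = 0
q′′(0) = -35/4
q′′′(0) = 0
q^(4)(0) = 1081/16
q^(5)(0) = 0

1081*u^4/384 - 35*u^2/8 + 1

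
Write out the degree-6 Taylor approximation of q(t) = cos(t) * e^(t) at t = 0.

-t^5/30 - t^4/6 - t^3/3 + t + 1

Multiply the two series term by term and collect like powers.
q(0) = 1
q′(0) = 1
q′′(0) = 0
q′′′(0) = -2
q^(4)(0) = -4
q^(5)(0) = -4
q^(6)(0) = 0
Then c_k = q^(k)(0)/k! gives each Taylor coefficient.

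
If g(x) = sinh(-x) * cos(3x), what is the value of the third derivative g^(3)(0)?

Multiply the two series term by term and collect like powers.
The coefficient of x^3 in the expansion is 13/3, so g′′′(0) = 3! * (13/3) = 26.

26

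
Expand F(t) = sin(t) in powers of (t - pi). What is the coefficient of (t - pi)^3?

1/6

Differentiate repeatedly and evaluate at the center.
F(pi) = 0
F′(pi) = -1
F′′(pi) = 0
F′′′(pi) = 1
So c_3 = F′′′(pi)/3! = 1/6.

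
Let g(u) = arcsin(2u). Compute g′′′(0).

8

Differentiate repeatedly and evaluate at the center.
The coefficient of u^3 in the expansion is 4/3, so g′′′(0) = 3! * (4/3) = 8.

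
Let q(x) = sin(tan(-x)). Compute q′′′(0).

-1

Plug the Maclaurin series of the inner function into that of the outer and collect terms.
From the series, [x^3] q = -1/6; multiply by 3! = 6 to get -1.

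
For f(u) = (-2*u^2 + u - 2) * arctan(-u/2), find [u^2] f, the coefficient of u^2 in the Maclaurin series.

Multiply each power in the prefactor through the base expansion.

-1/2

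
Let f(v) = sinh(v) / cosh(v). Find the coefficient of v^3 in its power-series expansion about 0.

-1/3

Divide the numerator series by the denominator series (power-series long division).
f(0) = 0
f′(0) = 1
f′′(0) = 0
f′′′(0) = -2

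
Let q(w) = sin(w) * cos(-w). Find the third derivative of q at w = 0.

Multiply the two series term by term and collect like powers.
The coefficient of w^3 in the expansion is -2/3, so q′′′(0) = 3! * (-2/3) = -4.

-4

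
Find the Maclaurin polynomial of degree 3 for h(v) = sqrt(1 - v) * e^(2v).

Take the Cauchy product of the two expansions.
h(0) = 1
h′(0) = 3/2
h′′(0) = 7/4
h′′′(0) = 1/8

v^3/48 + 7*v^2/8 + 3*v/2 + 1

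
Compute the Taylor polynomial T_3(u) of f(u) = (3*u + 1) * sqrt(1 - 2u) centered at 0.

Multiply each power in the prefactor through the base expansion.

-2*u^3 - 7*u^2/2 + 2*u + 1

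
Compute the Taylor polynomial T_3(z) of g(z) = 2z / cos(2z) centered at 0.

4*z^3 + 2*z

Divide the numerator series by the denominator series (power-series long division).
g(0) = 0
g′(0) = 2
g′′(0) = 0
g′′′(0) = 24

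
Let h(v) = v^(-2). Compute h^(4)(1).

120

From the series, [(v - 1)^4] h = 5; multiply by 4! = 24 to get 120.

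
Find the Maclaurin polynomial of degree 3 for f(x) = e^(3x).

9*x^3/2 + 9*x^2/2 + 3*x + 1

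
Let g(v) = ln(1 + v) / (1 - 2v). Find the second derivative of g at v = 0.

3

Expand each factor separately, then convolve coefficients.
The coefficient of v^2 in the expansion is 3/2, so g′′(0) = 2! * (3/2) = 3.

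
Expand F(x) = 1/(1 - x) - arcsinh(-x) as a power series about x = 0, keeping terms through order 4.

Combine the two series term by term.
F(0) = 1
F′(0) = 2
F′′(0) = 2
F′′′(0) = 5
F^(4)(0) = 24
Then c_k = F^(k)(0)/k! gives each Taylor coefficient.

x^4 + 5*x^3/6 + x^2 + 2*x + 1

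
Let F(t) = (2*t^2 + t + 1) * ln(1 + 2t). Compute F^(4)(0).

Multiply each power in the prefactor through the base expansion.
From the series, [t^4] F = -16/3; multiply by 4! = 24 to get -128.

-128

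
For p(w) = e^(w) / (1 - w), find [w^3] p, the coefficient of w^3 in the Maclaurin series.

Use 1/(1 - r) = Σ r^k on the denominator, then take the Cauchy product.
So c_3 = p′′′(0)/3! = 8/3.

8/3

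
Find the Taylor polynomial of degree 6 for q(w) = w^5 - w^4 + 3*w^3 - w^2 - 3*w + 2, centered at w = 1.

(w - 1)^5 + 4*(w - 1)^4 + 9*(w - 1)^3 + 12*(w - 1)^2 + 5*(w - 1) + 1

Compute the successive derivatives at the expansion point and divide by k!.
[(w - 1)^0] = 1;  [(w - 1)^1] = 5;  [(w - 1)^2] = 12;  [(w - 1)^3] = 9;  [(w - 1)^4] = 4;  [(w - 1)^5] = 1;  [(w - 1)^6] = 0.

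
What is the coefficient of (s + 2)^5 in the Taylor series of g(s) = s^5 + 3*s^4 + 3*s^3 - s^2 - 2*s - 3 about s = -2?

1

g(-2) = -11
g′(-2) = 22
g′′(-2) = -54
g′′′(-2) = 114
g^(4)(-2) = -168
g^(5)(-2) = 120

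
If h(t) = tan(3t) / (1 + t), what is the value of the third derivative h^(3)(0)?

Take the Cauchy product of the two expansions.
From the series, [t^3] h = 12; multiply by 3! = 6 to get 72.

72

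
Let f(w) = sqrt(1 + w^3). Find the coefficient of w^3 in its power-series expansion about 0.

1/2

Differentiate repeatedly and evaluate at the center.
[w^0] = 1;  [w^1] = 0;  [w^2] = 0;  [w^3] = 1/2.
So c_3 = f′′′(0)/3! = 1/2.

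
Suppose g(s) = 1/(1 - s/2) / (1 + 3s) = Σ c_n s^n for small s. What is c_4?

Multiply the two series term by term and collect like powers.
[s^0] = 1;  [s^1] = -5/2;  [s^2] = 31/4;  [s^3] = -185/8;  [s^4] = 1111/16.

1111/16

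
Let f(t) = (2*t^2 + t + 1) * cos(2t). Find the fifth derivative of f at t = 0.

80

Distribute the polynomial across the series and collect like powers.
The coefficient of t^5 in the expansion is 2/3, so f^(5)(0) = 5! * (2/3) = 80.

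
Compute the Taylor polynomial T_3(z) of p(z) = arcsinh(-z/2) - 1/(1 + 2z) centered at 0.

Add the two expansions coefficient-wise.
p(0) = -1
p′(0) = 3/2
p′′(0) = -8
p′′′(0) = 385/8
Dividing each by k! gives the coefficients c_0, ..., c_3.

385*z^3/48 - 4*z^2 + 3*z/2 - 1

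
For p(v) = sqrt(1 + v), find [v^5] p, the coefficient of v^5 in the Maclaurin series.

7/256

[v^0] = 1;  [v^1] = 1/2;  [v^2] = -1/8;  [v^3] = 1/16;  [v^4] = -5/128;  [v^5] = 7/256.
So c_5 = p^(5)(0)/5! = 7/256.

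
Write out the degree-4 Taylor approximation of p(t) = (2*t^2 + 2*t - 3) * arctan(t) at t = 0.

-2*t^4/3 + 3*t^3 + 2*t^2 - 3*t

Shift and add copies of the series according to the polynomial's terms.
[t^0] = 0;  [t^1] = -3;  [t^2] = 2;  [t^3] = 3;  [t^4] = -2/3.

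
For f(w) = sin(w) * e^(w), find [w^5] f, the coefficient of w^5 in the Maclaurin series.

-1/30

Expand each factor separately, then convolve coefficients.
f(0) = 0
f′(0) = 1
f′′(0) = 2
f′′′(0) = 2
f^(4)(0) = 0
f^(5)(0) = -4
So c_5 = f^(5)(0)/5! = -1/30.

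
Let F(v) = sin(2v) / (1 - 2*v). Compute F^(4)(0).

320

Multiply the numerator's expansion by the denominator's geometric series.
From the series, [v^4] F = 40/3; multiply by 4! = 24 to get 320.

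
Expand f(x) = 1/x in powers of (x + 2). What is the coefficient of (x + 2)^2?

-1/8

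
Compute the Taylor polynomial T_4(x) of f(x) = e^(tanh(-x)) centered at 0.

Let u equal the inner series; expand the outer function in u and truncate.
f(0) = 1
f′(0) = -1
f′′(0) = 1
f′′′(0) = 1
f^(4)(0) = -7

-7*x^4/24 + x^3/6 + x^2/2 - x + 1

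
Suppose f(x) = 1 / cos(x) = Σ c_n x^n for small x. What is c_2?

Divide the numerator series by the denominator series (power-series long division).
So c_2 = f′′(0)/2! = 1/2.

1/2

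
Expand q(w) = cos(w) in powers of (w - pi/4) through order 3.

[(w - pi/4)^0] = sqrt(2)/2;  [(w - pi/4)^1] = -sqrt(2)/2;  [(w - pi/4)^2] = -sqrt(2)/4;  [(w - pi/4)^3] = sqrt(2)/12.

sqrt(2)*(w - pi/4)^3/12 - sqrt(2)*(w - pi/4)^2/4 - sqrt(2)*(w - pi/4)/2 + sqrt(2)/2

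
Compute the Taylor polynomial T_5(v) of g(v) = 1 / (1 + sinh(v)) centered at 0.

-181*v^5/120 + 4*v^4/3 - 7*v^3/6 + v^2 - v + 1

Use the geometric series for the reciprocal, then substitute.
g(0) = 1
g′(0) = -1
g′′(0) = 2
g′′′(0) = -7
g^(4)(0) = 32
g^(5)(0) = -181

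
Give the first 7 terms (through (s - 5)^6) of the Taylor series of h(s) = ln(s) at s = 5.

h(5) = ln(5)
h′(5) = 1/5
h′′(5) = -1/25
h′′′(5) = 2/125
h^(4)(5) = -6/625
h^(5)(5) = 24/3125
h^(6)(5) = -24/3125

-(s - 5)^6/93750 + (s - 5)^5/15625 - (s - 5)^4/2500 + (s - 5)^3/375 - (s - 5)^2/50 + (s - 5)/5 + ln(5)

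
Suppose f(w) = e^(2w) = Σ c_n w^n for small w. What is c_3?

4/3

Compute the successive derivatives at the expansion point and divide by k!.
f(0) = 1
f′(0) = 2
f′′(0) = 4
f′′′(0) = 8
Then c_k = f^(k)(0)/k! gives each Taylor coefficient.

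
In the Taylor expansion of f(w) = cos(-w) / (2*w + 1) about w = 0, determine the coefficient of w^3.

Use 1/(1 - r) = Σ r^k on the denominator, then take the Cauchy product.
f(0) = 1
f′(0) = -2
f′′(0) = 7
f′′′(0) = -42
Then c_k = f^(k)(0)/k! gives each Taylor coefficient.

-7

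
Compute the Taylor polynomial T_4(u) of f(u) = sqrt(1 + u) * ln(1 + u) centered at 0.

u^4/24 - u^3/24 + u

Multiply the two series term by term and collect like powers.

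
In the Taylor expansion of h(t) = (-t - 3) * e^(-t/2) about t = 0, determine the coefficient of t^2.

Shift and add copies of the series according to the polynomial's terms.

1/8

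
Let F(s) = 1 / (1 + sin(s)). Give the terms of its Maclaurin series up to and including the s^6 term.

17*s^6/45 - 61*s^5/120 + 2*s^4/3 - 5*s^3/6 + s^2 - s + 1

Write 1/(1+u) = 1 - u + u^2 - u^3 + ... and substitute the series for u.
F(0) = 1
F′(0) = -1
F′′(0) = 2
F′′′(0) = -5
F^(4)(0) = 16
F^(5)(0) = -61
F^(6)(0) = 272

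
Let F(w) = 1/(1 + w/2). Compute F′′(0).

1/2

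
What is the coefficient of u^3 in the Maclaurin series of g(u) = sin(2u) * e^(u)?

-1/3

Write out both Maclaurin series and multiply, keeping only the needed powers.
g(0) = 0
g′(0) = 2
g′′(0) = 4
g′′′(0) = -2
Dividing each by k! gives the coefficients c_0, ..., c_3.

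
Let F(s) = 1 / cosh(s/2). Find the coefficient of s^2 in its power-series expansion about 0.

Divide the numerator series by the denominator series (power-series long division).
[s^0] = 1;  [s^1] = 0;  [s^2] = -1/8.
So c_2 = F′′(0)/2! = -1/8.

-1/8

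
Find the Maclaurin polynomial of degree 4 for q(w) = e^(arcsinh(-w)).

Let u equal the inner series; expand the outer function in u and truncate.
q(0) = 1
q′(0) = -1
q′′(0) = 1
q′′′(0) = 0
q^(4)(0) = -3

-w^4/8 + w^2/2 - w + 1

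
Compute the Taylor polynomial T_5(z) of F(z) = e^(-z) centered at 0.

F(0) = 1
F′(0) = -1
F′′(0) = 1
F′′′(0) = -1
F^(4)(0) = 1
F^(5)(0) = -1

-z^5/120 + z^4/24 - z^3/6 + z^2/2 - z + 1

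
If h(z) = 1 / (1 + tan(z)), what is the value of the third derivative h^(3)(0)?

-8

Use the geometric series for the reciprocal, then substitute.
The coefficient of z^3 in the expansion is -4/3, so h′′′(0) = 3! * (-4/3) = -8.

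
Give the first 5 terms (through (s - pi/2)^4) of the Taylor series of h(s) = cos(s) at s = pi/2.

(s - pi/2)^3/6 - (s - pi/2)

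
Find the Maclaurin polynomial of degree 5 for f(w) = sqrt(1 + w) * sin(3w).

1581*w^5/640 - 33*w^4/16 - 39*w^3/8 + 3*w^2/2 + 3*w

Write out both Maclaurin series and multiply, keeping only the needed powers.
f(0) = 0
f′(0) = 3
f′′(0) = 3
f′′′(0) = -117/4
f^(4)(0) = -99/2
f^(5)(0) = 4743/16
Dividing each by k! gives the coefficients c_0, ..., c_5.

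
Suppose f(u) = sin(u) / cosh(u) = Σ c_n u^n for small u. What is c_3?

-2/3

Invert the denominator's series and multiply.
f(0) = 0
f′(0) = 1
f′′(0) = 0
f′′′(0) = -4
So c_3 = f′′′(0)/3! = -2/3.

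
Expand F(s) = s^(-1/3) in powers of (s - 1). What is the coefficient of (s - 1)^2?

2/9

F(1) = 1
F′(1) = -1/3
F′′(1) = 4/9
So c_2 = F′′(1)/2! = 2/9.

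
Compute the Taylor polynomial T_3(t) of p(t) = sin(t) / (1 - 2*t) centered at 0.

Use 1/(1 - r) = Σ r^k on the denominator, then take the Cauchy product.
p(0) = 0
p′(0) = 1
p′′(0) = 4
p′′′(0) = 23

23*t^3/6 + 2*t^2 + t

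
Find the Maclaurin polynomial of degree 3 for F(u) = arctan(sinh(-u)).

u^3/6 - u

Substitute the inner expansion into the outer series and collect powers.
F(0) = 0
F′(0) = -1
F′′(0) = 0
F′′′(0) = 1
Dividing each by k! gives the coefficients c_0, ..., c_3.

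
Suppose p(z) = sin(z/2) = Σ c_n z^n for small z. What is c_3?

-1/48

p(0) = 0
p′(0) = 1/2
p′′(0) = 0
p′′′(0) = -1/8
So c_3 = p′′′(0)/3! = -1/48.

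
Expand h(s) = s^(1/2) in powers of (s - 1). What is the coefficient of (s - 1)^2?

[(s - 1)^0] = 1;  [(s - 1)^1] = 1/2;  [(s - 1)^2] = -1/8.

-1/8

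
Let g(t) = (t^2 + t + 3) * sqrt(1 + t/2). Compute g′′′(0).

93/64

Distribute the polynomial across the series and collect like powers.
The coefficient of t^3 in the expansion is 31/128, so g′′′(0) = 3! * (31/128) = 93/64.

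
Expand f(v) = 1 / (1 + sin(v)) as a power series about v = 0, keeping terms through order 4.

Write 1/(1+u) = 1 - u + u^2 - u^3 + ... and substitute the series for u.
f(0) = 1
f′(0) = -1
f′′(0) = 2
f′′′(0) = -5
f^(4)(0) = 16
Dividing each by k! gives the coefficients c_0, ..., c_4.

2*v^4/3 - 5*v^3/6 + v^2 - v + 1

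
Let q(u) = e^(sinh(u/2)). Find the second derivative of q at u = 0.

Substitute the inner expansion into the outer series and collect powers.
From the series, [u^2] q = 1/8; multiply by 2! = 2 to get 1/4.

1/4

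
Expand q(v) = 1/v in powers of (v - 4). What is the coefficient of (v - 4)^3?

-1/256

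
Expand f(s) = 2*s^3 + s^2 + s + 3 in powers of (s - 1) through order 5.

2*(s - 1)^3 + 7*(s - 1)^2 + 9*(s - 1) + 7

Compute the successive derivatives at the expansion point and divide by k!.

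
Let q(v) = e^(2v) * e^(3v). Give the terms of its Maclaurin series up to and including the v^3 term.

125*v^3/6 + 25*v^2/2 + 5*v + 1

Take the Cauchy product of the two expansions.
[v^0] = 1;  [v^1] = 5;  [v^2] = 25/2;  [v^3] = 125/6.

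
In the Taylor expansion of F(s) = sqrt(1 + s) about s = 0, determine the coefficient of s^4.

-5/128

Apply the Taylor formula c_k = f^(k)(a)/k!.
F(0) = 1
F′(0) = 1/2
F′′(0) = -1/4
F′′′(0) = 3/8
F^(4)(0) = -15/16
So c_4 = F^(4)(0)/4! = -5/128.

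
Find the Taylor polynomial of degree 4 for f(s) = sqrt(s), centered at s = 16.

f(16) = 4
f′(16) = 1/8
f′′(16) = -1/256
f′′′(16) = 3/8192
f^(4)(16) = -15/262144

-5*(s - 16)^4/2097152 + (s - 16)^3/16384 - (s - 16)^2/512 + (s - 16)/8 + 4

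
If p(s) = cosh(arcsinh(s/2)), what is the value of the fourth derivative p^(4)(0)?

-3/16

Compose series: expand the inner function first, then feed it into the outer expansion.
The coefficient of s^4 in the expansion is -1/128, so p^(4)(0) = 4! * (-1/128) = -3/16.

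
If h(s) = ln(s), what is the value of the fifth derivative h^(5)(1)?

24

The coefficient of (s - 1)^5 in the expansion is 1/5, so h^(5)(1) = 5! * (1/5) = 24.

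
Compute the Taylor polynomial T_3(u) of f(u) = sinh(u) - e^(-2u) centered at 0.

Add the two expansions coefficient-wise.
f(0) = -1
f′(0) = 3
f′′(0) = -4
f′′′(0) = 9

3*u^3/2 - 2*u^2 + 3*u - 1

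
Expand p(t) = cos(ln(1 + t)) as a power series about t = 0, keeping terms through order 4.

Compose series: expand the inner function first, then feed it into the outer expansion.

-5*t^4/12 + t^3/2 - t^2/2 + 1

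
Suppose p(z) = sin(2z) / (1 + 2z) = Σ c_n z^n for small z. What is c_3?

Expand each factor separately, then convolve coefficients.
p(0) = 0
p′(0) = 2
p′′(0) = -8
p′′′(0) = 40
The Taylor polynomial is Σ p^(k)(0)/k! · z^k.

20/3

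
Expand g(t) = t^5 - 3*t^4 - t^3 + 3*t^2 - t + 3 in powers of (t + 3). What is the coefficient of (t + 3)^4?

Use the known series and substitute for the argument.
[(t + 3)^0] = -426;  [(t + 3)^1] = 683;  [(t + 3)^2] = -420;  [(t + 3)^3] = 125;  [(t + 3)^4] = -18.
So c_4 = g^(4)(-3)/4! = -18.

-18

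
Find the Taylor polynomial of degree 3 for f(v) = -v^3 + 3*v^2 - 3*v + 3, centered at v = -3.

-(v + 3)^3 + 12*(v + 3)^2 - 48*(v + 3) + 66

Apply the Taylor formula c_k = f^(k)(a)/k!.
f(-3) = 66
f′(-3) = -48
f′′(-3) = 24
f′′′(-3) = -6
Then c_k = f^(k)(-3)/k! gives each Taylor coefficient.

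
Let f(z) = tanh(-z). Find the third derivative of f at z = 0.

Compute the successive derivatives at the expansion point and divide by k!.
From the series, [z^3] f = 1/3; multiply by 3! = 6 to get 2.

2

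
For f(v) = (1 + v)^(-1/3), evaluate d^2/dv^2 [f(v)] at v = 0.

The coefficient of v^2 in the expansion is 2/9, so f′′(0) = 2! * (2/9) = 4/9.

4/9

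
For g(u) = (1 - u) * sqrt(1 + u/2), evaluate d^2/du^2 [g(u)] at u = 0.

Shift and add copies of the series according to the polynomial's terms.
The coefficient of u^2 in the expansion is -9/32, so g′′(0) = 2! * (-9/32) = -9/16.

-9/16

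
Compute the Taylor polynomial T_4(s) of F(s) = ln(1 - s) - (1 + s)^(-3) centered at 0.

-61*s^4/4 + 29*s^3/3 - 13*s^2/2 + 2*s - 1

Expand each term separately and add.
[s^0] = -1;  [s^1] = 2;  [s^2] = -13/2;  [s^3] = 29/3;  [s^4] = -61/4.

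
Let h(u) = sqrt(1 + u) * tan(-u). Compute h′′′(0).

-5/4

Write out both Maclaurin series and multiply, keeping only the needed powers.
From the series, [u^3] h = -5/24; multiply by 3! = 6 to get -5/4.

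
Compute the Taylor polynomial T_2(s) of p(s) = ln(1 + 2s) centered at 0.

[s^0] = 0;  [s^1] = 2;  [s^2] = -2.

-2*s^2 + 2*s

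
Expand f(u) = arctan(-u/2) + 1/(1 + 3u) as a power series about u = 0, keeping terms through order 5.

Expand each term separately and add.

-38881*u^5/160 + 81*u^4 - 647*u^3/24 + 9*u^2 - 7*u/2 + 1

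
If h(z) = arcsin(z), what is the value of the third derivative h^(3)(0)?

1

The coefficient of z^3 in the expansion is 1/6, so h′′′(0) = 3! * (1/6) = 1.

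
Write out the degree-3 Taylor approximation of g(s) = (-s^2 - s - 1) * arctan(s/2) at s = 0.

Distribute the polynomial across the series and collect like powers.
[s^0] = 0;  [s^1] = -1/2;  [s^2] = -1/2;  [s^3] = -11/24.

-11*s^3/24 - s^2/2 - s/2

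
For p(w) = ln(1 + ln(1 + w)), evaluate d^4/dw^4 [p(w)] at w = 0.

Substitute the inner expansion into the outer series and collect powers.
The coefficient of w^4 in the expansion is -35/24, so p^(4)(0) = 4! * (-35/24) = -35.

-35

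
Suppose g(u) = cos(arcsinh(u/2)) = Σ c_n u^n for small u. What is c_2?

-1/8

Plug the Maclaurin series of the inner function into that of the outer and collect terms.
So c_2 = g′′(0)/2! = -1/8.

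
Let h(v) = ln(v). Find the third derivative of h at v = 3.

The coefficient of (v - 3)^3 in the expansion is 1/81, so h′′′(3) = 3! * (1/81) = 2/27.

2/27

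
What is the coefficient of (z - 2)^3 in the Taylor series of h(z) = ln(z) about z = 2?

1/24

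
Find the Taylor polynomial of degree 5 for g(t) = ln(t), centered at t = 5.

g(5) = ln(5)
g′(5) = 1/5
g′′(5) = -1/25
g′′′(5) = 2/125
g^(4)(5) = -6/625
g^(5)(5) = 24/3125
Then c_k = g^(k)(5)/k! gives each Taylor coefficient.

(t - 5)^5/15625 - (t - 5)^4/2500 + (t - 5)^3/375 - (t - 5)^2/50 + (t - 5)/5 + ln(5)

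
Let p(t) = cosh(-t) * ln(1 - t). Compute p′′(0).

-1

Expand each factor separately, then convolve coefficients.
The coefficient of t^2 in the expansion is -1/2, so p′′(0) = 2! * (-1/2) = -1.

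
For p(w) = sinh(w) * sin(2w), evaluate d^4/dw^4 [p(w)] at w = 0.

Expand each factor separately, then convolve coefficients.
The coefficient of w^4 in the expansion is -1, so p^(4)(0) = 4! * (-1) = -24.

-24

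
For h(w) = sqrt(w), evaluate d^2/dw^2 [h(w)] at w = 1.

-1/4

Compute the successive derivatives at the expansion point and divide by k!.
The coefficient of (w - 1)^2 in the expansion is -1/8, so h′′(1) = 2! * (-1/8) = -1/4.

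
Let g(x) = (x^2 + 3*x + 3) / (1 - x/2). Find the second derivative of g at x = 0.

Multiply each power in the prefactor through the base expansion.
The coefficient of x^2 in the expansion is 13/4, so g′′(0) = 2! * (13/4) = 13/2.

13/2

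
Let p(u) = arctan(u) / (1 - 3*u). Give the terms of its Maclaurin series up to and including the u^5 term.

391*u^5/5 + 26*u^4 + 26*u^3/3 + 3*u^2 + u

Use 1/(1 - r) = Σ r^k on the denominator, then take the Cauchy product.
[u^0] = 0;  [u^1] = 1;  [u^2] = 3;  [u^3] = 26/3;  [u^4] = 26;  [u^5] = 391/5.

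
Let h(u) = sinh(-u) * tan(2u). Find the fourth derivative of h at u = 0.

Expand each factor separately, then convolve coefficients.
The coefficient of u^4 in the expansion is -3, so h^(4)(0) = 4! * (-3) = -72.

-72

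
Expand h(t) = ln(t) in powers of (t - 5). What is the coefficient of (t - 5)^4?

-1/2500

h(5) = ln(5)
h′(5) = 1/5
h′′(5) = -1/25
h′′′(5) = 2/125
h^(4)(5) = -6/625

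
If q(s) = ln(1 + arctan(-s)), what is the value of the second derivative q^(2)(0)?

-1

Substitute the inner expansion into the outer series and collect powers.
The coefficient of s^2 in the expansion is -1/2, so q′′(0) = 2! * (-1/2) = -1.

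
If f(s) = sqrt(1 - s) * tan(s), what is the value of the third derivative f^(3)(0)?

5/4

Write out both Maclaurin series and multiply, keeping only the needed powers.
The coefficient of s^3 in the expansion is 5/24, so f′′′(0) = 3! * (5/24) = 5/4.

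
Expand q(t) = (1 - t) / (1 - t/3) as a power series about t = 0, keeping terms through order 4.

Shift and add copies of the series according to the polynomial's terms.
[t^0] = 1;  [t^1] = -2/3;  [t^2] = -2/9;  [t^3] = -2/27;  [t^4] = -2/81.

-2*t^4/81 - 2*t^3/27 - 2*t^2/9 - 2*t/3 + 1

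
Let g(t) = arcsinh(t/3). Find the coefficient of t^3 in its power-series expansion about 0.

-1/162

g(0) = 0
g′(0) = 1/3
g′′(0) = 0
g′′′(0) = -1/27
So c_3 = g′′′(0)/3! = -1/162.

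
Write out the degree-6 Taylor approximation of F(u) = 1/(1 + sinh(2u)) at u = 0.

Compose series: expand the inner function first, then feed it into the outer expansion.
F(0) = 1
F′(0) = -2
F′′(0) = 8
F′′′(0) = -56
F^(4)(0) = 512
F^(5)(0) = -5792
F^(6)(0) = 78848
The Taylor polynomial is Σ F^(k)(0)/k! · u^k.

4928*u^6/45 - 724*u^5/15 + 64*u^4/3 - 28*u^3/3 + 4*u^2 - 2*u + 1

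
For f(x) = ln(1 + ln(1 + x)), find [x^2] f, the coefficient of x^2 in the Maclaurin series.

-1

Compose series: expand the inner function first, then feed it into the outer expansion.
f(0) = 0
f′(0) = 1
f′′(0) = -2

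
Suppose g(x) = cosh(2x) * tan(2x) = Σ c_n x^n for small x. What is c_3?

20/3

Write out both Maclaurin series and multiply, keeping only the needed powers.
[x^0] = 0;  [x^1] = 2;  [x^2] = 0;  [x^3] = 20/3.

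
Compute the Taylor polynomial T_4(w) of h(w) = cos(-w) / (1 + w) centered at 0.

Expand each factor separately, then convolve coefficients.

13*w^4/24 - w^3/2 + w^2/2 - w + 1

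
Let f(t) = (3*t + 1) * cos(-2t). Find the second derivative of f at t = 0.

Multiply each power in the prefactor through the base expansion.
The coefficient of t^2 in the expansion is -2, so f′′(0) = 2! * (-2) = -4.

-4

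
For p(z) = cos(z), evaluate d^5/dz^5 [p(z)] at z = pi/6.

-1/2

Apply the Taylor formula c_k = f^(k)(a)/k!.
From the series, [(z - pi/6)^5] p = -1/240; multiply by 5! = 120 to get -1/2.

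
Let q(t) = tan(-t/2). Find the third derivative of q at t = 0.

-1/4

The coefficient of t^3 in the expansion is -1/24, so q′′′(0) = 3! * (-1/24) = -1/4.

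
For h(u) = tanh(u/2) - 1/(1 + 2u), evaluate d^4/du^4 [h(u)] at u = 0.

-384

Add the two expansions coefficient-wise.
The coefficient of u^4 in the expansion is -16, so h^(4)(0) = 4! * (-16) = -384.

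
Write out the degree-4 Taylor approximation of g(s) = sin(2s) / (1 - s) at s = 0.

2*s^4/3 + 2*s^3/3 + 2*s^2 + 2*s

Expand 1/(denominator) as a geometric series and multiply by the numerator's series.
[s^0] = 0;  [s^1] = 2;  [s^2] = 2;  [s^3] = 2/3;  [s^4] = 2/3.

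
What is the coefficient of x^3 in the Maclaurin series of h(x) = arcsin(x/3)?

h(0) = 0
h′(0) = 1/3
h′′(0) = 0
h′′′(0) = 1/27

1/162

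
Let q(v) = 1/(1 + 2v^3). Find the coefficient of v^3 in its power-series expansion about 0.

q(0) = 1
q′(0) = 0
q′′(0) = 0
q′′′(0) = -12
Dividing each by k! gives the coefficients c_0, ..., c_3.

-2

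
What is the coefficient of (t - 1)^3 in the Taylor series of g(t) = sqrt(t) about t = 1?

g(1) = 1
g′(1) = 1/2
g′′(1) = -1/4
g′′′(1) = 3/8
Dividing each by k! gives the coefficients c_0, ..., c_3.

1/16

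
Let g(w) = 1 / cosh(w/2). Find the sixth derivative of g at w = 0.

-61/64

Divide the numerator series by the denominator series (power-series long division).
From the series, [w^6] g = -61/46080; multiply by 6! = 720 to get -61/64.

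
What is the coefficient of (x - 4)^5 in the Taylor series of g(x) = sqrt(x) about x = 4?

7/131072

c_5 = g^(5)(4)/5! = 7/131072.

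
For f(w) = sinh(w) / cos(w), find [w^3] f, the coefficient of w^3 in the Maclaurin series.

Invert the denominator's series and multiply.
[w^0] = 0;  [w^1] = 1;  [w^2] = 0;  [w^3] = 2/3.

2/3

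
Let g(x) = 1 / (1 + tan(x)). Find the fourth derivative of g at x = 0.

Use the geometric series for the reciprocal, then substitute.
From the series, [x^4] g = 5/3; multiply by 4! = 24 to get 40.

40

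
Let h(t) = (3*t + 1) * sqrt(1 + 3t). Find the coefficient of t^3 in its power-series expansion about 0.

-27/16

Multiply each power in the prefactor through the base expansion.
h(0) = 1
h′(0) = 9/2
h′′(0) = 27/4
h′′′(0) = -81/8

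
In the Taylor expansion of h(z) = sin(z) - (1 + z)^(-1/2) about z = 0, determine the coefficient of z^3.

7/48

Add the two expansions coefficient-wise.
h(0) = -1
h′(0) = 3/2
h′′(0) = -3/4
h′′′(0) = 7/8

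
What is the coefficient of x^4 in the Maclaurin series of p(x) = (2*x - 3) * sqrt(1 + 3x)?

1647/128

Shift and add copies of the series according to the polynomial's terms.
So c_4 = p^(4)(0)/4! = 1647/128.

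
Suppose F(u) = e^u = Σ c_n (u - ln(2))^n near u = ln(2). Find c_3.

1/3

F(ln(2)) = 2
F′(ln(2)) = 2
F′′(ln(2)) = 2
F′′′(ln(2)) = 2
Then c_k = F^(k)(ln(2))/k! gives each Taylor coefficient.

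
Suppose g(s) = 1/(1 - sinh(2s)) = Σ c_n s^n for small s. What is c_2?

Let u equal the inner series; expand the outer function in u and truncate.
g(0) = 1
g′(0) = 2
g′′(0) = 8

4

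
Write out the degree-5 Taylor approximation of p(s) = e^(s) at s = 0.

s^5/120 + s^4/24 + s^3/6 + s^2/2 + s + 1

Apply the Taylor formula c_k = f^(k)(a)/k!.
p(0) = 1
p′(0) = 1
p′′(0) = 1
p′′′(0) = 1
p^(4)(0) = 1
p^(5)(0) = 1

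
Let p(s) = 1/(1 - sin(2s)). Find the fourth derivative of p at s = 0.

Compose series: expand the inner function first, then feed it into the outer expansion.
The coefficient of s^4 in the expansion is 32/3, so p^(4)(0) = 4! * (32/3) = 256.

256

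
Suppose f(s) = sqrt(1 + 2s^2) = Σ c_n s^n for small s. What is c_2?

1

f(0) = 1
f′(0) = 0
f′′(0) = 2
So c_2 = f′′(0)/2! = 1.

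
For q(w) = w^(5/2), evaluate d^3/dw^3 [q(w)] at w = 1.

15/8

From the series, [(w - 1)^3] q = 5/16; multiply by 3! = 6 to get 15/8.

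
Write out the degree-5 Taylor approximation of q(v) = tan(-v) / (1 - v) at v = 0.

-22*v^5/15 - 4*v^4/3 - 4*v^3/3 - v^2 - v

Expand each factor separately, then convolve coefficients.
[v^0] = 0;  [v^1] = -1;  [v^2] = -1;  [v^3] = -4/3;  [v^4] = -4/3;  [v^5] = -22/15.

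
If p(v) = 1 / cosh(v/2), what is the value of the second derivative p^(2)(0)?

-1/4

Divide the numerator series by the denominator series (power-series long division).
The coefficient of v^2 in the expansion is -1/8, so p′′(0) = 2! * (-1/8) = -1/4.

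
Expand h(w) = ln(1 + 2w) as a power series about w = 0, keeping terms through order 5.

h(0) = 0
h′(0) = 2
h′′(0) = -4
h′′′(0) = 16
h^(4)(0) = -96
h^(5)(0) = 768

32*w^5/5 - 4*w^4 + 8*w^3/3 - 2*w^2 + 2*w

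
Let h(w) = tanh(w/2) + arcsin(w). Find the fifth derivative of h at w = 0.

Combine the two series term by term.
From the series, [w^5] h = 19/240; multiply by 5! = 120 to get 19/2.

19/2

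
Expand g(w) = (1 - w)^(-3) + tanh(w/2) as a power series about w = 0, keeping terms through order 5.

Combine the two series term by term.
g(0) = 1
g′(0) = 7/2
g′′(0) = 12
g′′′(0) = 239/4
g^(4)(0) = 360
g^(5)(0) = 5041/2

5041*w^5/240 + 15*w^4 + 239*w^3/24 + 6*w^2 + 7*w/2 + 1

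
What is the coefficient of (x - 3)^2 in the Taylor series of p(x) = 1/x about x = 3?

1/27

[(x - 3)^0] = 1/3;  [(x - 3)^1] = -1/9;  [(x - 3)^2] = 1/27.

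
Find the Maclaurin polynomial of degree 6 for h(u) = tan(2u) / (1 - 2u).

1408*u^6/15 + 704*u^5/15 + 64*u^4/3 + 32*u^3/3 + 4*u^2 + 2*u

Expand each factor separately, then convolve coefficients.
[u^0] = 0;  [u^1] = 2;  [u^2] = 4;  [u^3] = 32/3;  [u^4] = 64/3;  [u^5] = 704/15;  [u^6] = 1408/15.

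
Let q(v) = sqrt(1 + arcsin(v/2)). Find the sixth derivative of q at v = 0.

Compose series: expand the inner function first, then feed it into the outer expansion.
The coefficient of v^6 in the expansion is -3169/2949120, so q^(6)(0) = 6! * (-3169/2949120) = -7*2^(419/781)*3^(714/781)*5^(651/781)*7^(199/781)/225.

-7*2^(419/781)*3^(714/781)*5^(651/781)*7^(199/781)/225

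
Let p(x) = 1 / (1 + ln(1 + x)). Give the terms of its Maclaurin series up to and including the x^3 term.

Expand as Σ (-1)^k u^k with u equal to the inner function's series.
[x^0] = 1;  [x^1] = -1;  [x^2] = 3/2;  [x^3] = -7/3.

-7*x^3/3 + 3*x^2/2 - x + 1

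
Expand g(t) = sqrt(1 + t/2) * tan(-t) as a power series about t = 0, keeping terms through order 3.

-29*t^3/96 - t^2/4 - t

Write out both Maclaurin series and multiply, keeping only the needed powers.
g(0) = 0
g′(0) = -1
g′′(0) = -1/2
g′′′(0) = -29/16
Then c_k = g^(k)(0)/k! gives each Taylor coefficient.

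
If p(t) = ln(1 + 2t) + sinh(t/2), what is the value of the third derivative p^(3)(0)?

Combine the two series term by term.
From the series, [t^3] p = 43/16; multiply by 3! = 6 to get 129/8.

129/8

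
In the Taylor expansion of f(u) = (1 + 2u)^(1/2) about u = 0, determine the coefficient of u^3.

1/2

Apply the Taylor formula c_k = f^(k)(a)/k!.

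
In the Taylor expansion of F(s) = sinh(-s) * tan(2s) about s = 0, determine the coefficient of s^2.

-2

Write out both Maclaurin series and multiply, keeping only the needed powers.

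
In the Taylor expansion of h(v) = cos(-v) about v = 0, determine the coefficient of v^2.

[v^0] = 1;  [v^1] = 0;  [v^2] = -1/2.

-1/2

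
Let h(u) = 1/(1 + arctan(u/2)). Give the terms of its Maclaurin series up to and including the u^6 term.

u^6/360 - u^5/160 + u^4/48 - u^3/12 + u^2/4 - u/2 + 1

Substitute the inner expansion into the outer series and collect powers.
h(0) = 1
h′(0) = -1/2
h′′(0) = 1/2
h′′′(0) = -1/2
h^(4)(0) = 1/2
h^(5)(0) = -3/4
h^(6)(0) = 2
Then c_k = h^(k)(0)/k! gives each Taylor coefficient.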